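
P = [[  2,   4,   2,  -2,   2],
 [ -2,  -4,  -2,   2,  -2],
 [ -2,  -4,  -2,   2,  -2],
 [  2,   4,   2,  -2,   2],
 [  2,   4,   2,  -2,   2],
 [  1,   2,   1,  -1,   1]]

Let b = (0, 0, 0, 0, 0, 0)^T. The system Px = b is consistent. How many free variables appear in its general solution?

4

Row reduce the augmented matrix [P | b].
R2 ← R2 + R1: [0, 0, 0, 0, 0, 0]
R3 ← R3 + R1: [0, 0, 0, 0, 0, 0]
R4 ← R4 − R1: [0, 0, 0, 0, 0, 0]
R5 ← R5 − R1: [0, 0, 0, 0, 0, 0]
R6 ← R6 − (1/2)·R1: [0, 0, 0, 0, 0, 0]
The echelon form has 1 nonzero rows, and every pivot lies in the first 5 columns, so rank(P) = rank([P|b]) = 1.
The system is consistent.
Free variables = (unknowns) − (rank) = 5 − 1 = 4.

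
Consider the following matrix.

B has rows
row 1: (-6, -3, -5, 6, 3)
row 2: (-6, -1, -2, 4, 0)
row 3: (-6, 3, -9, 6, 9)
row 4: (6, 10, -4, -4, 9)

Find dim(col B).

3

Row reduce to echelon form.
R2 ← R2 − R1: [0, 2, 3, -2, -3]
R3 ← R3 − R1: [0, 6, -4, 0, 6]
R4 ← R4 + R1: [0, 7, -9, 2, 12]
R3 ← R3 − (3)·R2: [0, 0, -13, 6, 15]
R4 ← R4 − (7/2)·R2: [0, 0, -39/2, 9, 45/2]
R4 ← R4 − (3/2)·R3: [0, 0, 0, 0, 0]
Echelon form has 3 nonzero rows, so rank(B) = 3.
The column space has dimension equal to the rank: 3.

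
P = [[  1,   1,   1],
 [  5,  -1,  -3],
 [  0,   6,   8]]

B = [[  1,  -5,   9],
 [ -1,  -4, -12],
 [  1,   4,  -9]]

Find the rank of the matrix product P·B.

2

First compute PB:
[[  1,  -5, -12],
 [  3, -33,  84],
 [  2,   8, -144]]
Now row reduce the product.
R2 ← R2 − (3)·R1: [0, -18, 120]
R3 ← R3 − (2)·R1: [0, 18, -120]
R3 ← R3 + R2: [0, 0, 0]
2 nonzero rows, so rank(PB) = 2.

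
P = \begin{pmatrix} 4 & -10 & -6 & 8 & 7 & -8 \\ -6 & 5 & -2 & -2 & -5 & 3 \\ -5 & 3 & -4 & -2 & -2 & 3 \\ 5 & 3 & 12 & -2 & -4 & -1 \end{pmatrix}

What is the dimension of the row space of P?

4

Row reduce to echelon form.
R2 ← R2 + (3/2)·R1: [0, -10, -11, 10, 11/2, -9]
R3 ← R3 + (5/4)·R1: [0, -19/2, -23/2, 8, 27/4, -7]
R4 ← R4 − (5/4)·R1: [0, 31/2, 39/2, -12, -51/4, 9]
R3 ← R3 − (19/20)·R2: [0, 0, -21/20, -3/2, 61/40, 31/20]
R4 ← R4 + (31/20)·R2: [0, 0, 49/20, 7/2, -169/40, -99/20]
R4 ← R4 + (7/3)·R3: [0, 0, 0, 0, -2/3, -4/3]
Echelon form has 4 nonzero rows, so rank(P) = 4.
The row space has dimension equal to the rank: 4.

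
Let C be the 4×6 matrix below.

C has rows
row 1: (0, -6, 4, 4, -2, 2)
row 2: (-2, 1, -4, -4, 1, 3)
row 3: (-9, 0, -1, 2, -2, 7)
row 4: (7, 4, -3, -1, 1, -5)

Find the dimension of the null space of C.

2

Row reduce to echelon form.
Swap R1 ↔ R2
R3 ← R3 − (9/2)·R1: [0, -9/2, 17, 20, -13/2, -13/2]
R4 ← R4 + (7/2)·R1: [0, 15/2, -17, -15, 9/2, 11/2]
R3 ← R3 − (3/4)·R2: [0, 0, 14, 17, -5, -8]
R4 ← R4 + (5/4)·R2: [0, 0, -12, -10, 2, 8]
R4 ← R4 + (6/7)·R3: [0, 0, 0, 32/7, -16/7, 8/7]
4 nonzero rows, so rank(C) = 4.
C has 6 columns; by rank–nullity, nullity = 6 − 4 = 2.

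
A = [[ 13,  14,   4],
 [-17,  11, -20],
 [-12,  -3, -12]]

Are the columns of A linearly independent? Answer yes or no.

yes

Row reduce A to echelon form.
R2 ← R2 + (17/13)·R1: [0, 381/13, -192/13]
R3 ← R3 + (12/13)·R1: [0, 129/13, -108/13]
R3 ← R3 − (43/127)·R2: [0, 0, -420/127]
3 pivots among 3 columns.
Every column is a pivot column, so the columns are linearly independent.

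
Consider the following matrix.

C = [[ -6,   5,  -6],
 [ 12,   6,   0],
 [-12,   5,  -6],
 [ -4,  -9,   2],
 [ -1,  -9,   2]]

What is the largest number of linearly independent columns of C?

Row reduce to echelon form.
R2 ← R2 + (2)·R1: [0, 16, -12]
R3 ← R3 − (2)·R1: [0, -5, 6]
R4 ← R4 − (2/3)·R1: [0, -37/3, 6]
R5 ← R5 − (1/6)·R1: [0, -59/6, 3]
R3 ← R3 + (5/16)·R2: [0, 0, 9/4]
R4 ← R4 + (37/48)·R2: [0, 0, -13/4]
R5 ← R5 + (59/96)·R2: [0, 0, -35/8]
R4 ← R4 + (13/9)·R3: [0, 0, 0]
R5 ← R5 + (35/18)·R3: [0, 0, 0]
Echelon form has 3 nonzero rows, so rank(C) = 3.
The rank gives the maximum number of linearly independent columns: 3.

3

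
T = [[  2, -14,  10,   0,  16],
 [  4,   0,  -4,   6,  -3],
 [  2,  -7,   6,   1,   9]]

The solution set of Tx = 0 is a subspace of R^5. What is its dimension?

Row reduce to echelon form.
R2 ← R2 − (2)·R1: [0, 28, -24, 6, -35]
R3 ← R3 − R1: [0, 7, -4, 1, -7]
R3 ← R3 − (1/4)·R2: [0, 0, 2, -1/2, 7/4]
3 nonzero rows, so rank(T) = 3.
T has 5 columns; by rank–nullity, nullity = 5 − 3 = 2.

2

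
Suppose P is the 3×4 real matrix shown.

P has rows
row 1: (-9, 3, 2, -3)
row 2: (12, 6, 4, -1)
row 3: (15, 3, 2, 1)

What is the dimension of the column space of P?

2

Row reduce to echelon form.
R2 ← R2 + (4/3)·R1: [0, 10, 20/3, -5]
R3 ← R3 + (5/3)·R1: [0, 8, 16/3, -4]
R3 ← R3 − (4/5)·R2: [0, 0, 0, 0]
Echelon form has 2 nonzero rows, so rank(P) = 2.
The column space has dimension equal to the rank: 2.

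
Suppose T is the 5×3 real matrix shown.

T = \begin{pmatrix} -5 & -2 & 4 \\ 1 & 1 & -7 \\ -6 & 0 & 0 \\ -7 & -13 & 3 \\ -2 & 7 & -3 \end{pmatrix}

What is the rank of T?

3

Row reduce to echelon form.
R2 ← R2 + (1/5)·R1: [0, 3/5, -31/5]
R3 ← R3 − (6/5)·R1: [0, 12/5, -24/5]
R4 ← R4 − (7/5)·R1: [0, -51/5, -13/5]
R5 ← R5 − (2/5)·R1: [0, 39/5, -23/5]
R3 ← R3 − (4)·R2: [0, 0, 20]
R4 ← R4 + (17)·R2: [0, 0, -108]
R5 ← R5 − (13)·R2: [0, 0, 76]
R4 ← R4 + (27/5)·R3: [0, 0, 0]
R5 ← R5 − (19/5)·R3: [0, 0, 0]
Echelon form has 3 nonzero rows, so rank(T) = 3.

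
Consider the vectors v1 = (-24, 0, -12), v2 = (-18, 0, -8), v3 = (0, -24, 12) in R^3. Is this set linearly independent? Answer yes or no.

yes

Form the matrix with these vectors as rows and row reduce.
R2 ← R2 − (3/4)·R1: [0, 0, 1]
Swap R2 ↔ R3
3 nonzero rows, so the 3 vectors span a space of dimension 3.
Since 3 = 3, the vectors are linearly independent.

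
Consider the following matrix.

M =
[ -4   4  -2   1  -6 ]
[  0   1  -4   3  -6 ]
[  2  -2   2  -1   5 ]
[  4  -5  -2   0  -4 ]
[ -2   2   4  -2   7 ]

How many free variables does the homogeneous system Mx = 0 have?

2

Row reduce to echelon form.
R3 ← R3 + (1/2)·R1: [0, 0, 1, -1/2, 2]
R4 ← R4 + R1: [0, -1, -4, 1, -10]
R5 ← R5 − (1/2)·R1: [0, 0, 5, -5/2, 10]
R4 ← R4 + R2: [0, 0, -8, 4, -16]
R4 ← R4 + (8)·R3: [0, 0, 0, 0, 0]
R5 ← R5 − (5)·R3: [0, 0, 0, 0, 0]
3 nonzero rows, so rank(M) = 3.
M has 5 columns; by rank–nullity, nullity = 5 − 3 = 2.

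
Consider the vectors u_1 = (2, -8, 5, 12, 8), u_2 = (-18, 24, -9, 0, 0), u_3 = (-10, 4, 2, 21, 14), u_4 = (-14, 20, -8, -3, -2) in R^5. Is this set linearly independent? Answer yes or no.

Form the matrix with these vectors as rows and row reduce.
R2 ← R2 + (9)·R1: [0, -48, 36, 108, 72]
R3 ← R3 + (5)·R1: [0, -36, 27, 81, 54]
R4 ← R4 + (7)·R1: [0, -36, 27, 81, 54]
R3 ← R3 − (3/4)·R2: [0, 0, 0, 0, 0]
R4 ← R4 − (3/4)·R2: [0, 0, 0, 0, 0]
2 nonzero rows, so the 4 vectors span a space of dimension 2.
Since 2 < 4, the vectors are linearly dependent.

no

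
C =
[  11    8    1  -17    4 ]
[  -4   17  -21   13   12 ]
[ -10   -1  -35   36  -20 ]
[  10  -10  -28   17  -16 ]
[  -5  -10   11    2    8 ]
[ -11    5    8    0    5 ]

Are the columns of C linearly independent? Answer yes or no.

Row reduce C to echelon form.
R2 ← R2 + (4/11)·R1: [0, 219/11, -227/11, 75/11, 148/11]
R3 ← R3 + (10/11)·R1: [0, 69/11, -375/11, 226/11, -180/11]
R4 ← R4 − (10/11)·R1: [0, -190/11, -318/11, 357/11, -216/11]
R5 ← R5 + (5/11)·R1: [0, -70/11, 126/11, -63/11, 108/11]
R6 ← R6 + R1: [0, 13, 9, -17, 9]
R3 ← R3 − (23/73)·R2: [0, 0, -2014/73, 1343/73, -1504/73]
R4 ← R4 + (190/219)·R2: [0, 0, -10252/219, 2801/73, -1744/219]
R5 ← R5 + (70/219)·R2: [0, 0, 1064/219, -259/73, 3092/219]
R6 ← R6 − (143/219)·R2: [0, 0, 4922/219, -1566/73, 47/219]
R4 ← R4 − (5126/3021)·R3: [0, 0, 0, 21611/3021, 27184/1007]
R5 ← R5 + (28/159)·R3: [0, 0, 0, -49/159, 556/53]
R6 ← R6 + (2461/3021)·R3: [0, 0, 0, -19531/3021, -16685/1007]
R5 ← R5 + (931/21611)·R4: [0, 0, 0, 0, 251844/21611]
R6 ← R6 + (19531/21611)·R4: [0, 0, 0, 0, 169167/21611]
R6 ← R6 − (1819/2708)·R5: [0, 0, 0, 0, 0]
5 pivots among 5 columns.
Every column is a pivot column, so the columns are linearly independent.

yes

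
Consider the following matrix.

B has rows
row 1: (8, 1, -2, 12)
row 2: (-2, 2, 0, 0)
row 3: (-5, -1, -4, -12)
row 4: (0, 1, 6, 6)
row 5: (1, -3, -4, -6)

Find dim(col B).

3

Row reduce to echelon form.
R2 ← R2 + (1/4)·R1: [0, 9/4, -1/2, 3]
R3 ← R3 + (5/8)·R1: [0, -3/8, -21/4, -9/2]
R5 ← R5 − (1/8)·R1: [0, -25/8, -15/4, -15/2]
R3 ← R3 + (1/6)·R2: [0, 0, -16/3, -4]
R4 ← R4 − (4/9)·R2: [0, 0, 56/9, 14/3]
R5 ← R5 + (25/18)·R2: [0, 0, -40/9, -10/3]
R4 ← R4 + (7/6)·R3: [0, 0, 0, 0]
R5 ← R5 − (5/6)·R3: [0, 0, 0, 0]
Echelon form has 3 nonzero rows, so rank(B) = 3.
The column space has dimension equal to the rank: 3.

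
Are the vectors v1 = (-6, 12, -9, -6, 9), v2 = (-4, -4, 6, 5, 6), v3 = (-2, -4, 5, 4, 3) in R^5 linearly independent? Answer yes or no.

no

Form the matrix with these vectors as rows and row reduce.
R2 ← R2 − (2/3)·R1: [0, -12, 12, 9, 0]
R3 ← R3 − (1/3)·R1: [0, -8, 8, 6, 0]
R3 ← R3 − (2/3)·R2: [0, 0, 0, 0, 0]
2 nonzero rows, so the 3 vectors span a space of dimension 2.
Since 2 < 3, the vectors are linearly dependent.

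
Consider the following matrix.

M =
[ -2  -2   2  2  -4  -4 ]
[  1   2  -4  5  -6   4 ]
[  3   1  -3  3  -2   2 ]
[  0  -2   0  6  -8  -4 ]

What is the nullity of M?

Row reduce to echelon form.
R2 ← R2 + (1/2)·R1: [0, 1, -3, 6, -8, 2]
R3 ← R3 + (3/2)·R1: [0, -2, 0, 6, -8, -4]
R3 ← R3 + (2)·R2: [0, 0, -6, 18, -24, 0]
R4 ← R4 + (2)·R2: [0, 0, -6, 18, -24, 0]
R4 ← R4 − R3: [0, 0, 0, 0, 0, 0]
3 nonzero rows, so rank(M) = 3.
M has 6 columns; by rank–nullity, nullity = 6 − 3 = 3.

3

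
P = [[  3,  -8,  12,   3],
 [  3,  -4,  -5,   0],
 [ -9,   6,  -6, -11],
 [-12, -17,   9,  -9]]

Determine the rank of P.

4

Row reduce to echelon form.
R2 ← R2 − R1: [0, 4, -17, -3]
R3 ← R3 + (3)·R1: [0, -18, 30, -2]
R4 ← R4 + (4)·R1: [0, -49, 57, 3]
R3 ← R3 + (9/2)·R2: [0, 0, -93/2, -31/2]
R4 ← R4 + (49/4)·R2: [0, 0, -605/4, -135/4]
R4 ← R4 − (605/186)·R3: [0, 0, 0, 50/3]
Echelon form has 4 nonzero rows, so rank(P) = 4.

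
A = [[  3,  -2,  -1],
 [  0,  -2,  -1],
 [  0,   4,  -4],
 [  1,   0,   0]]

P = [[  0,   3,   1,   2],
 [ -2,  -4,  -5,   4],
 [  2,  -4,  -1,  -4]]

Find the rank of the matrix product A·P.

First compute AP:
[[  2,  21,  14,   2],
 [  2,  12,  11,  -4],
 [-16,   0, -16,  32],
 [  0,   3,   1,   2]]
Now row reduce the product.
R2 ← R2 − R1: [0, -9, -3, -6]
R3 ← R3 + (8)·R1: [0, 168, 96, 48]
R3 ← R3 + (56/3)·R2: [0, 0, 40, -64]
R4 ← R4 + (1/3)·R2: [0, 0, 0, 0]
3 nonzero rows, so rank(AP) = 3.

3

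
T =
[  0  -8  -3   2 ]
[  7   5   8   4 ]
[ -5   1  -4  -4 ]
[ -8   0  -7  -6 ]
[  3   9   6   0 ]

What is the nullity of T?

2

Row reduce to echelon form.
Swap R1 ↔ R2
R3 ← R3 + (5/7)·R1: [0, 32/7, 12/7, -8/7]
R4 ← R4 + (8/7)·R1: [0, 40/7, 15/7, -10/7]
R5 ← R5 − (3/7)·R1: [0, 48/7, 18/7, -12/7]
R3 ← R3 + (4/7)·R2: [0, 0, 0, 0]
R4 ← R4 + (5/7)·R2: [0, 0, 0, 0]
R5 ← R5 + (6/7)·R2: [0, 0, 0, 0]
2 nonzero rows, so rank(T) = 2.
T has 4 columns; by rank–nullity, nullity = 4 − 2 = 2.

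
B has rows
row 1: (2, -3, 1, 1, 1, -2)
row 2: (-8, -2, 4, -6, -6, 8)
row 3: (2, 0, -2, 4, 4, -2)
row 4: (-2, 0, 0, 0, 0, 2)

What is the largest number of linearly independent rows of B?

Row reduce to echelon form.
R2 ← R2 + (4)·R1: [0, -14, 8, -2, -2, 0]
R3 ← R3 − R1: [0, 3, -3, 3, 3, 0]
R4 ← R4 + R1: [0, -3, 1, 1, 1, 0]
R3 ← R3 + (3/14)·R2: [0, 0, -9/7, 18/7, 18/7, 0]
R4 ← R4 − (3/14)·R2: [0, 0, -5/7, 10/7, 10/7, 0]
R4 ← R4 − (5/9)·R3: [0, 0, 0, 0, 0, 0]
Echelon form has 3 nonzero rows, so rank(B) = 3.
The rank gives the maximum number of linearly independent rows: 3.

3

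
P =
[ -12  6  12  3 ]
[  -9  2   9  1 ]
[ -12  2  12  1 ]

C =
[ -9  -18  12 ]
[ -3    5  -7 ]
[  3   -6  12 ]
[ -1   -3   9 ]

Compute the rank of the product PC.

First compute PC:
[[123, 165, -15],
 [101, 115,  -5],
 [137, 151,  -5]]
Now row reduce the product.
R2 ← R2 − (101/123)·R1: [0, -840/41, 300/41]
R3 ← R3 − (137/123)·R1: [0, -1344/41, 480/41]
R3 ← R3 − (8/5)·R2: [0, 0, 0]
2 nonzero rows, so rank(PC) = 2.

2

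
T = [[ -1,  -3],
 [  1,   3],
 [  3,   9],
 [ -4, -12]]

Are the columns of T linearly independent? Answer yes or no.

no

Row reduce T to echelon form.
R2 ← R2 + R1: [0, 0]
R3 ← R3 + (3)·R1: [0, 0]
R4 ← R4 − (4)·R1: [0, 0]
1 pivot among 2 columns.
Only 1 < 2 pivot columns, so the columns are linearly dependent.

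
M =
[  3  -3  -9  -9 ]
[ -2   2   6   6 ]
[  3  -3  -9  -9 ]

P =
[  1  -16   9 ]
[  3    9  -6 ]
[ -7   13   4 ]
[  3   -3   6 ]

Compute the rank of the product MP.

1

First compute MP:
[[ 30, -165, -45],
 [-20, 110,  30],
 [ 30, -165, -45]]
Now row reduce the product.
R2 ← R2 + (2/3)·R1: [0, 0, 0]
R3 ← R3 − R1: [0, 0, 0]
1 nonzero row, so rank(MP) = 1.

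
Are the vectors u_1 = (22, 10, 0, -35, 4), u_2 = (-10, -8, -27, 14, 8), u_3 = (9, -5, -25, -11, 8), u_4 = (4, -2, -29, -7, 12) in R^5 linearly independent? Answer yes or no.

yes

Form the matrix with these vectors as rows and row reduce.
R2 ← R2 + (5/11)·R1: [0, -38/11, -27, -21/11, 108/11]
R3 ← R3 − (9/22)·R1: [0, -100/11, -25, 73/22, 70/11]
R4 ← R4 − (2/11)·R1: [0, -42/11, -29, -7/11, 124/11]
R3 ← R3 − (50/19)·R2: [0, 0, 875/19, 317/38, -370/19]
R4 ← R4 − (21/19)·R2: [0, 0, 16/19, 28/19, 8/19]
R4 ← R4 − (16/875)·R3: [0, 0, 0, 1156/875, 136/175]
4 nonzero rows, so the 4 vectors span a space of dimension 4.
Since 4 = 4, the vectors are linearly independent.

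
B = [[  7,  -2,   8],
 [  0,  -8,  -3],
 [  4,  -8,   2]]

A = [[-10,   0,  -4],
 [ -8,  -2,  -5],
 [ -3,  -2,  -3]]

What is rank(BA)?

2

First compute BA:
[[-78, -12, -42],
 [ 73,  22,  49],
 [ 18,  12,  18]]
Now row reduce the product.
R2 ← R2 + (73/78)·R1: [0, 140/13, 126/13]
R3 ← R3 + (3/13)·R1: [0, 120/13, 108/13]
R3 ← R3 − (6/7)·R2: [0, 0, 0]
2 nonzero rows, so rank(BA) = 2.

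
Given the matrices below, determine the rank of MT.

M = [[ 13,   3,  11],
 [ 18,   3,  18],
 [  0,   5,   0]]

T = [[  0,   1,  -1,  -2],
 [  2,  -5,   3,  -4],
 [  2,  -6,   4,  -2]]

2

First compute MT:
[[ 28, -68,  40, -60],
 [ 42, -105,  63, -84],
 [ 10, -25,  15, -20]]
Now row reduce the product.
R2 ← R2 − (3/2)·R1: [0, -3, 3, 6]
R3 ← R3 − (5/14)·R1: [0, -5/7, 5/7, 10/7]
R3 ← R3 − (5/21)·R2: [0, 0, 0, 0]
2 nonzero rows, so rank(MT) = 2.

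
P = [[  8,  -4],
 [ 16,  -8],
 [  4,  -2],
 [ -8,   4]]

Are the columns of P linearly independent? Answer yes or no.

Row reduce P to echelon form.
R2 ← R2 − (2)·R1: [0, 0]
R3 ← R3 − (1/2)·R1: [0, 0]
R4 ← R4 + R1: [0, 0]
1 pivot among 2 columns.
Only 1 < 2 pivot columns, so the columns are linearly dependent.

no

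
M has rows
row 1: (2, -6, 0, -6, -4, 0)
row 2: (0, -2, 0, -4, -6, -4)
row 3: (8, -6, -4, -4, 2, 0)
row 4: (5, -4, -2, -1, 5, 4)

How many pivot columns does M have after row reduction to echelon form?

3

Row reduce to echelon form.
R3 ← R3 − (4)·R1: [0, 18, -4, 20, 18, 0]
R4 ← R4 − (5/2)·R1: [0, 11, -2, 14, 15, 4]
R3 ← R3 + (9)·R2: [0, 0, -4, -16, -36, -36]
R4 ← R4 + (11/2)·R2: [0, 0, -2, -8, -18, -18]
R4 ← R4 − (1/2)·R3: [0, 0, 0, 0, 0, 0]
Echelon form has 3 nonzero rows, so rank(M) = 3.
Each nonzero row contributes one pivot column: 3 pivot columns.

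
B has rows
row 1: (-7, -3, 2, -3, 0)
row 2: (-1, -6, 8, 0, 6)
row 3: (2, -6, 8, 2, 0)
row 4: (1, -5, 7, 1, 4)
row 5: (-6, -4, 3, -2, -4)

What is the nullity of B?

Row reduce to echelon form.
R2 ← R2 − (1/7)·R1: [0, -39/7, 54/7, 3/7, 6]
R3 ← R3 + (2/7)·R1: [0, -48/7, 60/7, 8/7, 0]
R4 ← R4 + (1/7)·R1: [0, -38/7, 51/7, 4/7, 4]
R5 ← R5 − (6/7)·R1: [0, -10/7, 9/7, 4/7, -4]
R3 ← R3 − (16/13)·R2: [0, 0, -12/13, 8/13, -96/13]
R4 ← R4 − (38/39)·R2: [0, 0, -3/13, 2/13, -24/13]
R5 ← R5 − (10/39)·R2: [0, 0, -9/13, 6/13, -72/13]
R4 ← R4 − (1/4)·R3: [0, 0, 0, 0, 0]
R5 ← R5 − (3/4)·R3: [0, 0, 0, 0, 0]
3 nonzero rows, so rank(B) = 3.
B has 5 columns; by rank–nullity, nullity = 5 − 3 = 2.

2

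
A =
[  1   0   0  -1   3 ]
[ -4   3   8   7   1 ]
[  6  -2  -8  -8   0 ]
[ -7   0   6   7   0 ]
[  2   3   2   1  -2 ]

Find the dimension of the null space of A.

Row reduce to echelon form.
R2 ← R2 + (4)·R1: [0, 3, 8, 3, 13]
R3 ← R3 − (6)·R1: [0, -2, -8, -2, -18]
R4 ← R4 + (7)·R1: [0, 0, 6, 0, 21]
R5 ← R5 − (2)·R1: [0, 3, 2, 3, -8]
R3 ← R3 + (2/3)·R2: [0, 0, -8/3, 0, -28/3]
R5 ← R5 − R2: [0, 0, -6, 0, -21]
R4 ← R4 + (9/4)·R3: [0, 0, 0, 0, 0]
R5 ← R5 − (9/4)·R3: [0, 0, 0, 0, 0]
3 nonzero rows, so rank(A) = 3.
A has 5 columns; by rank–nullity, nullity = 5 − 3 = 2.

2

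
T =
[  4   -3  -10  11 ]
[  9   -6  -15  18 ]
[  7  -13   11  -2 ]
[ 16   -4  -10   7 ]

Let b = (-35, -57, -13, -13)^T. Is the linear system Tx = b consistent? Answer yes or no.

yes

Row reduce the augmented matrix [T | b].
R2 ← R2 − (9/4)·R1: [0, 3/4, 15/2, -27/4, 87/4]
R3 ← R3 − (7/4)·R1: [0, -31/4, 57/2, -85/4, 193/4]
R4 ← R4 − (4)·R1: [0, 8, 30, -37, 127]
R3 ← R3 + (31/3)·R2: [0, 0, 106, -91, 273]
R4 ← R4 − (32/3)·R2: [0, 0, -50, 35, -105]
R4 ← R4 + (25/53)·R3: [0, 0, 0, -420/53, 1260/53]
The echelon form has 4 nonzero rows, and every pivot lies in the first 4 columns, so rank(T) = rank([T|b]) = 4.
The system is consistent.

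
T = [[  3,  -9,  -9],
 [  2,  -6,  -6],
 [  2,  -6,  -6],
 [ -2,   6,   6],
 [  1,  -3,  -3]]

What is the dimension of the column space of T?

1

Row reduce to echelon form.
R2 ← R2 − (2/3)·R1: [0, 0, 0]
R3 ← R3 − (2/3)·R1: [0, 0, 0]
R4 ← R4 + (2/3)·R1: [0, 0, 0]
R5 ← R5 − (1/3)·R1: [0, 0, 0]
Echelon form has 1 nonzero row, so rank(T) = 1.
The column space has dimension equal to the rank: 1.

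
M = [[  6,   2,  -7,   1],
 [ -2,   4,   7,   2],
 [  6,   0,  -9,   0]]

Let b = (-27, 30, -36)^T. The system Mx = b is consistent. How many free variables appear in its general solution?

2

Row reduce the augmented matrix [M | b].
R2 ← R2 + (1/3)·R1: [0, 14/3, 14/3, 7/3, 21]
R3 ← R3 − R1: [0, -2, -2, -1, -9]
R3 ← R3 + (3/7)·R2: [0, 0, 0, 0, 0]
The echelon form has 2 nonzero rows, and every pivot lies in the first 4 columns, so rank(M) = rank([M|b]) = 2.
The system is consistent.
Free variables = (unknowns) − (rank) = 4 − 2 = 2.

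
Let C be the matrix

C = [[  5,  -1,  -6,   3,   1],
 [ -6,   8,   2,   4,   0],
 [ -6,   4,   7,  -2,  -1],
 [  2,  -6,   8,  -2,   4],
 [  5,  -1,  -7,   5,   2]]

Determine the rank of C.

Row reduce to echelon form.
R2 ← R2 + (6/5)·R1: [0, 34/5, -26/5, 38/5, 6/5]
R3 ← R3 + (6/5)·R1: [0, 14/5, -1/5, 8/5, 1/5]
R4 ← R4 − (2/5)·R1: [0, -28/5, 52/5, -16/5, 18/5]
R5 ← R5 − R1: [0, 0, -1, 2, 1]
R3 ← R3 − (7/17)·R2: [0, 0, 33/17, -26/17, -5/17]
R4 ← R4 + (14/17)·R2: [0, 0, 104/17, 52/17, 78/17]
R4 ← R4 − (104/33)·R3: [0, 0, 0, 260/33, 182/33]
R5 ← R5 + (17/33)·R3: [0, 0, 0, 40/33, 28/33]
R5 ← R5 − (2/13)·R4: [0, 0, 0, 0, 0]
Echelon form has 4 nonzero rows, so rank(C) = 4.

4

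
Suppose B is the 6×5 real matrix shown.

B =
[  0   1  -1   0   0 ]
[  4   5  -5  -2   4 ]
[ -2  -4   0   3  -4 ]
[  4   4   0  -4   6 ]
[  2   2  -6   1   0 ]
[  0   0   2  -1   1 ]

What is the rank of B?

3

Row reduce to echelon form.
Swap R1 ↔ R2
R3 ← R3 + (1/2)·R1: [0, -3/2, -5/2, 2, -2]
R4 ← R4 − R1: [0, -1, 5, -2, 2]
R5 ← R5 − (1/2)·R1: [0, -1/2, -7/2, 2, -2]
R3 ← R3 + (3/2)·R2: [0, 0, -4, 2, -2]
R4 ← R4 + R2: [0, 0, 4, -2, 2]
R5 ← R5 + (1/2)·R2: [0, 0, -4, 2, -2]
R4 ← R4 + R3: [0, 0, 0, 0, 0]
R5 ← R5 − R3: [0, 0, 0, 0, 0]
R6 ← R6 + (1/2)·R3: [0, 0, 0, 0, 0]
Echelon form has 3 nonzero rows, so rank(B) = 3.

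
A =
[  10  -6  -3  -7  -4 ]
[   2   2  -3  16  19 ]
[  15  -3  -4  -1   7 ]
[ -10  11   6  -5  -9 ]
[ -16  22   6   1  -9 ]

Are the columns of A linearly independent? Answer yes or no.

Row reduce A to echelon form.
R2 ← R2 − (1/5)·R1: [0, 16/5, -12/5, 87/5, 99/5]
R3 ← R3 − (3/2)·R1: [0, 6, 1/2, 19/2, 13]
R4 ← R4 + R1: [0, 5, 3, -12, -13]
R5 ← R5 + (8/5)·R1: [0, 62/5, 6/5, -51/5, -77/5]
R3 ← R3 − (15/8)·R2: [0, 0, 5, -185/8, -193/8]
R4 ← R4 − (25/16)·R2: [0, 0, 27/4, -627/16, -703/16]
R5 ← R5 − (31/8)·R2: [0, 0, 21/2, -621/8, -737/8]
R4 ← R4 − (27/20)·R3: [0, 0, 0, -255/32, -1819/160]
R5 ← R5 − (21/10)·R3: [0, 0, 0, -465/16, -3317/80]
R5 ← R5 − (62/17)·R4: [0, 0, 0, 0, 0]
4 pivots among 5 columns.
Only 4 < 5 pivot columns, so the columns are linearly dependent.

no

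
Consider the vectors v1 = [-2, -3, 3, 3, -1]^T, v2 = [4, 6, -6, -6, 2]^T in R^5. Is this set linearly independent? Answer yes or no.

no

Form the matrix with these vectors as rows and row reduce.
R2 ← R2 + (2)·R1: [0, 0, 0, 0, 0]
1 nonzero row, so the 2 vectors span a space of dimension 1.
Since 1 < 2, the vectors are linearly dependent.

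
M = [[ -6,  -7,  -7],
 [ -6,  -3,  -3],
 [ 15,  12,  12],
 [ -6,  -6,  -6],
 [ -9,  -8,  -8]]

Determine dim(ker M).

1

Row reduce to echelon form.
R2 ← R2 − R1: [0, 4, 4]
R3 ← R3 + (5/2)·R1: [0, -11/2, -11/2]
R4 ← R4 − R1: [0, 1, 1]
R5 ← R5 − (3/2)·R1: [0, 5/2, 5/2]
R3 ← R3 + (11/8)·R2: [0, 0, 0]
R4 ← R4 − (1/4)·R2: [0, 0, 0]
R5 ← R5 − (5/8)·R2: [0, 0, 0]
2 nonzero rows, so rank(M) = 2.
M has 3 columns; by rank–nullity, nullity = 3 − 2 = 1.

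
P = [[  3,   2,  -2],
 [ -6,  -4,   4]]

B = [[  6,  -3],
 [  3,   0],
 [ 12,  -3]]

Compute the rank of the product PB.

1

First compute PB:
[[  0,  -3],
 [  0,   6]]
Now row reduce the product.
R2 ← R2 + (2)·R1: [0, 0]
1 nonzero row, so rank(PB) = 1.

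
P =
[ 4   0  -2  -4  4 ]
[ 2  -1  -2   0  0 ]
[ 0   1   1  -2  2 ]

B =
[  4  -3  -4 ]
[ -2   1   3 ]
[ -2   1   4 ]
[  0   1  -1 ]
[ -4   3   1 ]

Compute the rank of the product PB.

First compute PB:
[[  4,  -6, -16],
 [ 14,  -9, -19],
 [-12,   6,  11]]
Now row reduce the product.
R2 ← R2 − (7/2)·R1: [0, 12, 37]
R3 ← R3 + (3)·R1: [0, -12, -37]
R3 ← R3 + R2: [0, 0, 0]
2 nonzero rows, so rank(PB) = 2.

2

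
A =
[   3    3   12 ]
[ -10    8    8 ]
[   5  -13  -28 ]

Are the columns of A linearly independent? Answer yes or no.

Row reduce A to echelon form.
R2 ← R2 + (10/3)·R1: [0, 18, 48]
R3 ← R3 − (5/3)·R1: [0, -18, -48]
R3 ← R3 + R2: [0, 0, 0]
2 pivots among 3 columns.
Only 2 < 3 pivot columns, so the columns are linearly dependent.

no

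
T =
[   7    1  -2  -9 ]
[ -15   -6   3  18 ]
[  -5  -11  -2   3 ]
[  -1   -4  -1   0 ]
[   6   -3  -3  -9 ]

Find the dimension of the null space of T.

Row reduce to echelon form.
R2 ← R2 + (15/7)·R1: [0, -27/7, -9/7, -9/7]
R3 ← R3 + (5/7)·R1: [0, -72/7, -24/7, -24/7]
R4 ← R4 + (1/7)·R1: [0, -27/7, -9/7, -9/7]
R5 ← R5 − (6/7)·R1: [0, -27/7, -9/7, -9/7]
R3 ← R3 − (8/3)·R2: [0, 0, 0, 0]
R4 ← R4 − R2: [0, 0, 0, 0]
R5 ← R5 − R2: [0, 0, 0, 0]
2 nonzero rows, so rank(T) = 2.
T has 4 columns; by rank–nullity, nullity = 4 − 2 = 2.

2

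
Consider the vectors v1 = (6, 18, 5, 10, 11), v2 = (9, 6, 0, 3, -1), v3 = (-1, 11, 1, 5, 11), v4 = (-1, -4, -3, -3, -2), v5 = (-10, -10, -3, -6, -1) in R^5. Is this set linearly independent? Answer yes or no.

Form the matrix with these vectors as rows and row reduce.
R2 ← R2 − (3/2)·R1: [0, -21, -15/2, -12, -35/2]
R3 ← R3 + (1/6)·R1: [0, 14, 11/6, 20/3, 77/6]
R4 ← R4 + (1/6)·R1: [0, -1, -13/6, -4/3, -1/6]
R5 ← R5 + (5/3)·R1: [0, 20, 16/3, 32/3, 52/3]
R3 ← R3 + (2/3)·R2: [0, 0, -19/6, -4/3, 7/6]
R4 ← R4 − (1/21)·R2: [0, 0, -38/21, -16/21, 2/3]
R5 ← R5 + (20/21)·R2: [0, 0, -38/21, -16/21, 2/3]
R4 ← R4 − (4/7)·R3: [0, 0, 0, 0, 0]
R5 ← R5 − (4/7)·R3: [0, 0, 0, 0, 0]
3 nonzero rows, so the 5 vectors span a space of dimension 3.
Since 3 < 5, the vectors are linearly dependent.

no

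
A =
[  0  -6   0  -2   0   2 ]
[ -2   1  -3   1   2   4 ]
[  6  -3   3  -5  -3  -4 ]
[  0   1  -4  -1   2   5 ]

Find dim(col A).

Row reduce to echelon form.
Swap R1 ↔ R2
R3 ← R3 + (3)·R1: [0, 0, -6, -2, 3, 8]
R4 ← R4 + (1/6)·R2: [0, 0, -4, -4/3, 2, 16/3]
R4 ← R4 − (2/3)·R3: [0, 0, 0, 0, 0, 0]
Echelon form has 3 nonzero rows, so rank(A) = 3.
The column space has dimension equal to the rank: 3.

3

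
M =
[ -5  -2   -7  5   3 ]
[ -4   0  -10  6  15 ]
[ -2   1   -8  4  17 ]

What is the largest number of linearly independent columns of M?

Row reduce to echelon form.
R2 ← R2 − (4/5)·R1: [0, 8/5, -22/5, 2, 63/5]
R3 ← R3 − (2/5)·R1: [0, 9/5, -26/5, 2, 79/5]
R3 ← R3 − (9/8)·R2: [0, 0, -1/4, -1/4, 13/8]
Echelon form has 3 nonzero rows, so rank(M) = 3.
The rank gives the maximum number of linearly independent columns: 3.

3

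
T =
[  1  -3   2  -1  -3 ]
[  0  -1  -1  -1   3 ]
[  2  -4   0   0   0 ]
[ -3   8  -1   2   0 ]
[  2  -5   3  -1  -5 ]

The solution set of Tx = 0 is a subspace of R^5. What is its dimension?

2

Row reduce to echelon form.
R3 ← R3 − (2)·R1: [0, 2, -4, 2, 6]
R4 ← R4 + (3)·R1: [0, -1, 5, -1, -9]
R5 ← R5 − (2)·R1: [0, 1, -1, 1, 1]
R3 ← R3 + (2)·R2: [0, 0, -6, 0, 12]
R4 ← R4 − R2: [0, 0, 6, 0, -12]
R5 ← R5 + R2: [0, 0, -2, 0, 4]
R4 ← R4 + R3: [0, 0, 0, 0, 0]
R5 ← R5 − (1/3)·R3: [0, 0, 0, 0, 0]
3 nonzero rows, so rank(T) = 3.
T has 5 columns; by rank–nullity, nullity = 5 − 3 = 2.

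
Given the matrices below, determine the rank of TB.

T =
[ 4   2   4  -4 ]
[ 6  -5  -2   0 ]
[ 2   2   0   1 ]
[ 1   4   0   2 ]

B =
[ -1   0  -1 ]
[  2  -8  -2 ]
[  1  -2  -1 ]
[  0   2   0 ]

First compute TB:
[[  4, -32, -12],
 [-18,  44,   6],
 [  2, -14,  -6],
 [  7, -28,  -9]]
Now row reduce the product.
R2 ← R2 + (9/2)·R1: [0, -100, -48]
R3 ← R3 − (1/2)·R1: [0, 2, 0]
R4 ← R4 − (7/4)·R1: [0, 28, 12]
R3 ← R3 + (1/50)·R2: [0, 0, -24/25]
R4 ← R4 + (7/25)·R2: [0, 0, -36/25]
R4 ← R4 − (3/2)·R3: [0, 0, 0]
3 nonzero rows, so rank(TB) = 3.

3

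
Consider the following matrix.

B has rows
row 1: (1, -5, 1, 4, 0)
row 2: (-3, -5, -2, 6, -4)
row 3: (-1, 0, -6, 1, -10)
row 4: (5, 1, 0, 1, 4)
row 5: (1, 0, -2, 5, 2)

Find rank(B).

5

Row reduce to echelon form.
R2 ← R2 + (3)·R1: [0, -20, 1, 18, -4]
R3 ← R3 + R1: [0, -5, -5, 5, -10]
R4 ← R4 − (5)·R1: [0, 26, -5, -19, 4]
R5 ← R5 − R1: [0, 5, -3, 1, 2]
R3 ← R3 − (1/4)·R2: [0, 0, -21/4, 1/2, -9]
R4 ← R4 + (13/10)·R2: [0, 0, -37/10, 22/5, -6/5]
R5 ← R5 + (1/4)·R2: [0, 0, -11/4, 11/2, 1]
R4 ← R4 − (74/105)·R3: [0, 0, 0, 85/21, 36/7]
R5 ← R5 − (11/21)·R3: [0, 0, 0, 110/21, 40/7]
R5 ← R5 − (22/17)·R4: [0, 0, 0, 0, -16/17]
Echelon form has 5 nonzero rows, so rank(B) = 5.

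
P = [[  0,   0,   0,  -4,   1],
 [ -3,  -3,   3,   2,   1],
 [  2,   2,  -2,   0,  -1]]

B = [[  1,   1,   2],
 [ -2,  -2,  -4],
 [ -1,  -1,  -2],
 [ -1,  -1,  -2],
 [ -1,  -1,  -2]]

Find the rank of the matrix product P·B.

First compute PB:
[[  3,   3,   6],
 [ -3,  -3,  -6],
 [  1,   1,   2]]
Now row reduce the product.
R2 ← R2 + R1: [0, 0, 0]
R3 ← R3 − (1/3)·R1: [0, 0, 0]
1 nonzero row, so rank(PB) = 1.

1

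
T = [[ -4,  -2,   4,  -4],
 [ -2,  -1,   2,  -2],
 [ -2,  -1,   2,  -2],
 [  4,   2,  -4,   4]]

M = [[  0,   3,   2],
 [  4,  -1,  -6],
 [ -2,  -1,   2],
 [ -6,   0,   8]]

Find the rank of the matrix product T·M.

First compute TM:
[[  8, -14, -20],
 [  4,  -7, -10],
 [  4,  -7, -10],
 [ -8,  14,  20]]
Now row reduce the product.
R2 ← R2 − (1/2)·R1: [0, 0, 0]
R3 ← R3 − (1/2)·R1: [0, 0, 0]
R4 ← R4 + R1: [0, 0, 0]
1 nonzero row, so rank(TM) = 1.

1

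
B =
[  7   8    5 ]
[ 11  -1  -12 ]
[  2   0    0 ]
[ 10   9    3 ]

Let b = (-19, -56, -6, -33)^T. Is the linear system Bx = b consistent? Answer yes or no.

yes

Row reduce the augmented matrix [B | b].
R2 ← R2 − (11/7)·R1: [0, -95/7, -139/7, -183/7]
R3 ← R3 − (2/7)·R1: [0, -16/7, -10/7, -4/7]
R4 ← R4 − (10/7)·R1: [0, -17/7, -29/7, -41/7]
R3 ← R3 − (16/95)·R2: [0, 0, 182/95, 364/95]
R4 ← R4 − (17/95)·R2: [0, 0, -56/95, -112/95]
R4 ← R4 + (4/13)·R3: [0, 0, 0, 0]
The echelon form has 3 nonzero rows, and every pivot lies in the first 3 columns, so rank(B) = rank([B|b]) = 3.
The system is consistent.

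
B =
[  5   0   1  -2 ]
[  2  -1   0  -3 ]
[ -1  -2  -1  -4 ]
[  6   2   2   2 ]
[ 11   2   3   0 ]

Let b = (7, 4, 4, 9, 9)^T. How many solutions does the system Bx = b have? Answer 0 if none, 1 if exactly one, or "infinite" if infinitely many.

0

Row reduce the augmented matrix [B | b].
R2 ← R2 − (2/5)·R1: [0, -1, -2/5, -11/5, 6/5]
R3 ← R3 + (1/5)·R1: [0, -2, -4/5, -22/5, 27/5]
R4 ← R4 − (6/5)·R1: [0, 2, 4/5, 22/5, 3/5]
R5 ← R5 − (11/5)·R1: [0, 2, 4/5, 22/5, -32/5]
R3 ← R3 − (2)·R2: [0, 0, 0, 0, 3]
R4 ← R4 + (2)·R2: [0, 0, 0, 0, 3]
R5 ← R5 + (2)·R2: [0, 0, 0, 0, -4]
R4 ← R4 − R3: [0, 0, 0, 0, 0]
R5 ← R5 + (4/3)·R3: [0, 0, 0, 0, 0]
The echelon form has 3 nonzero rows; the last pivot sits in the augmented column, so rank(B) = 2 but rank([B|b]) = 3.
Since the ranks differ, the system is inconsistent.
It has no solutions.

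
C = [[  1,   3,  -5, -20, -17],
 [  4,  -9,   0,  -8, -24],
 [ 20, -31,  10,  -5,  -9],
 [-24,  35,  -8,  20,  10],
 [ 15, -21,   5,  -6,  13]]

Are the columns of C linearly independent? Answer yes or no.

yes

Row reduce C to echelon form.
R2 ← R2 − (4)·R1: [0, -21, 20, 72, 44]
R3 ← R3 − (20)·R1: [0, -91, 110, 395, 331]
R4 ← R4 + (24)·R1: [0, 107, -128, -460, -398]
R5 ← R5 − (15)·R1: [0, -66, 80, 294, 268]
R3 ← R3 − (13/3)·R2: [0, 0, 70/3, 83, 421/3]
R4 ← R4 + (107/21)·R2: [0, 0, -548/21, -652/7, -3650/21]
R5 ← R5 − (22/7)·R2: [0, 0, 120/7, 474/7, 908/7]
R4 ← R4 + (274/245)·R3: [0, 0, 0, -78/245, -4132/245]
R5 ← R5 − (36/49)·R3: [0, 0, 0, 330/49, 1304/49]
R5 ← R5 + (275/13)·R4: [0, 0, 0, 0, -4292/13]
5 pivots among 5 columns.
Every column is a pivot column, so the columns are linearly independent.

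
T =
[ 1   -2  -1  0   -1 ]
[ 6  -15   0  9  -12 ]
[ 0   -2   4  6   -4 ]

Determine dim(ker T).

Row reduce to echelon form.
R2 ← R2 − (6)·R1: [0, -3, 6, 9, -6]
R3 ← R3 − (2/3)·R2: [0, 0, 0, 0, 0]
2 nonzero rows, so rank(T) = 2.
T has 5 columns; by rank–nullity, nullity = 5 − 2 = 3.

3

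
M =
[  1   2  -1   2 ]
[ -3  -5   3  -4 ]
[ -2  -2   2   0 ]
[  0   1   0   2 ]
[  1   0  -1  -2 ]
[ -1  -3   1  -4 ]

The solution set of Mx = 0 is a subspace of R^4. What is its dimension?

Row reduce to echelon form.
R2 ← R2 + (3)·R1: [0, 1, 0, 2]
R3 ← R3 + (2)·R1: [0, 2, 0, 4]
R5 ← R5 − R1: [0, -2, 0, -4]
R6 ← R6 + R1: [0, -1, 0, -2]
R3 ← R3 − (2)·R2: [0, 0, 0, 0]
R4 ← R4 − R2: [0, 0, 0, 0]
R5 ← R5 + (2)·R2: [0, 0, 0, 0]
R6 ← R6 + R2: [0, 0, 0, 0]
2 nonzero rows, so rank(M) = 2.
M has 4 columns; by rank–nullity, nullity = 4 − 2 = 2.

2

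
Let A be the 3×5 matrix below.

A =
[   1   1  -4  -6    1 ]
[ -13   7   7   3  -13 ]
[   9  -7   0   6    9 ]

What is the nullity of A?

Row reduce to echelon form.
R2 ← R2 + (13)·R1: [0, 20, -45, -75, 0]
R3 ← R3 − (9)·R1: [0, -16, 36, 60, 0]
R3 ← R3 + (4/5)·R2: [0, 0, 0, 0, 0]
2 nonzero rows, so rank(A) = 2.
A has 5 columns; by rank–nullity, nullity = 5 − 2 = 3.

3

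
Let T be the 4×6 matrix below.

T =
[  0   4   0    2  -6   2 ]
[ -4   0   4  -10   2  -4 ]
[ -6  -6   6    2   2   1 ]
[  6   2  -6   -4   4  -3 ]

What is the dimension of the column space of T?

3

Row reduce to echelon form.
Swap R1 ↔ R2
R3 ← R3 − (3/2)·R1: [0, -6, 0, 17, -1, 7]
R4 ← R4 + (3/2)·R1: [0, 2, 0, -19, 7, -9]
R3 ← R3 + (3/2)·R2: [0, 0, 0, 20, -10, 10]
R4 ← R4 − (1/2)·R2: [0, 0, 0, -20, 10, -10]
R4 ← R4 + R3: [0, 0, 0, 0, 0, 0]
Echelon form has 3 nonzero rows, so rank(T) = 3.
The column space has dimension equal to the rank: 3.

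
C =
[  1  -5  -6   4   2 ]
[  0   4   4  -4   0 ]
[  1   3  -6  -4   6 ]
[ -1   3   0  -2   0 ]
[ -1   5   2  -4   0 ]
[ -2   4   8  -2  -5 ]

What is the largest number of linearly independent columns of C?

Row reduce to echelon form.
R3 ← R3 − R1: [0, 8, 0, -8, 4]
R4 ← R4 + R1: [0, -2, -6, 2, 2]
R5 ← R5 + R1: [0, 0, -4, 0, 2]
R6 ← R6 + (2)·R1: [0, -6, -4, 6, -1]
R3 ← R3 − (2)·R2: [0, 0, -8, 0, 4]
R4 ← R4 + (1/2)·R2: [0, 0, -4, 0, 2]
R6 ← R6 + (3/2)·R2: [0, 0, 2, 0, -1]
R4 ← R4 − (1/2)·R3: [0, 0, 0, 0, 0]
R5 ← R5 − (1/2)·R3: [0, 0, 0, 0, 0]
R6 ← R6 + (1/4)·R3: [0, 0, 0, 0, 0]
Echelon form has 3 nonzero rows, so rank(C) = 3.
The rank gives the maximum number of linearly independent columns: 3.

3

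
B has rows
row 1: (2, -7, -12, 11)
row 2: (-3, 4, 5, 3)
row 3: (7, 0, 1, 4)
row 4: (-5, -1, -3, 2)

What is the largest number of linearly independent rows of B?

Row reduce to echelon form.
R2 ← R2 + (3/2)·R1: [0, -13/2, -13, 39/2]
R3 ← R3 − (7/2)·R1: [0, 49/2, 43, -69/2]
R4 ← R4 + (5/2)·R1: [0, -37/2, -33, 59/2]
R3 ← R3 + (49/13)·R2: [0, 0, -6, 39]
R4 ← R4 − (37/13)·R2: [0, 0, 4, -26]
R4 ← R4 + (2/3)·R3: [0, 0, 0, 0]
Echelon form has 3 nonzero rows, so rank(B) = 3.
The rank gives the maximum number of linearly independent rows: 3.

3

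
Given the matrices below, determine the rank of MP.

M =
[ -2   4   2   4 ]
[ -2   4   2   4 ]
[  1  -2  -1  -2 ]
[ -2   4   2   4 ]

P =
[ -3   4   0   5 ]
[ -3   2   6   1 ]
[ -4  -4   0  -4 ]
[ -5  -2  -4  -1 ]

First compute MP:
[[-34, -16,   8, -18],
 [-34, -16,   8, -18],
 [ 17,   8,  -4,   9],
 [-34, -16,   8, -18]]
Now row reduce the product.
R2 ← R2 − R1: [0, 0, 0, 0]
R3 ← R3 + (1/2)·R1: [0, 0, 0, 0]
R4 ← R4 − R1: [0, 0, 0, 0]
1 nonzero row, so rank(MP) = 1.

1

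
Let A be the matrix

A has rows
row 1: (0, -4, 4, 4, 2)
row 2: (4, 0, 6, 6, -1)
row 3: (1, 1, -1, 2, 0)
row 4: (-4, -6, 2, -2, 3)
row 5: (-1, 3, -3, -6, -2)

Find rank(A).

Row reduce to echelon form.
Swap R1 ↔ R2
R3 ← R3 − (1/4)·R1: [0, 1, -5/2, 1/2, 1/4]
R4 ← R4 + R1: [0, -6, 8, 4, 2]
R5 ← R5 + (1/4)·R1: [0, 3, -3/2, -9/2, -9/4]
R3 ← R3 + (1/4)·R2: [0, 0, -3/2, 3/2, 3/4]
R4 ← R4 − (3/2)·R2: [0, 0, 2, -2, -1]
R5 ← R5 + (3/4)·R2: [0, 0, 3/2, -3/2, -3/4]
R4 ← R4 + (4/3)·R3: [0, 0, 0, 0, 0]
R5 ← R5 + R3: [0, 0, 0, 0, 0]
Echelon form has 3 nonzero rows, so rank(A) = 3.

3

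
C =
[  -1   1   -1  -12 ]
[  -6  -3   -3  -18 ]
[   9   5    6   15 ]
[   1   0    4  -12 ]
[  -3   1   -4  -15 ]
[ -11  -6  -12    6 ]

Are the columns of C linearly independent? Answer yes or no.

no

Row reduce C to echelon form.
R2 ← R2 − (6)·R1: [0, -9, 3, 54]
R3 ← R3 + (9)·R1: [0, 14, -3, -93]
R4 ← R4 + R1: [0, 1, 3, -24]
R5 ← R5 − (3)·R1: [0, -2, -1, 21]
R6 ← R6 − (11)·R1: [0, -17, -1, 138]
R3 ← R3 + (14/9)·R2: [0, 0, 5/3, -9]
R4 ← R4 + (1/9)·R2: [0, 0, 10/3, -18]
R5 ← R5 − (2/9)·R2: [0, 0, -5/3, 9]
R6 ← R6 − (17/9)·R2: [0, 0, -20/3, 36]
R4 ← R4 − (2)·R3: [0, 0, 0, 0]
R5 ← R5 + R3: [0, 0, 0, 0]
R6 ← R6 + (4)·R3: [0, 0, 0, 0]
3 pivots among 4 columns.
Only 3 < 4 pivot columns, so the columns are linearly dependent.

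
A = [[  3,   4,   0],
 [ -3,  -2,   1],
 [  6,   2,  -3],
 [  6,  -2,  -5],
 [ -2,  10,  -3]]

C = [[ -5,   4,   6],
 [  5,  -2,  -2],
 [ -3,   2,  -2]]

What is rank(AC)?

First compute AC:
[[  5,   4,  10],
 [  2,  -6, -16],
 [-11,  14,  38],
 [-25,  18,  50],
 [ 69, -34, -26]]
Now row reduce the product.
R2 ← R2 − (2/5)·R1: [0, -38/5, -20]
R3 ← R3 + (11/5)·R1: [0, 114/5, 60]
R4 ← R4 + (5)·R1: [0, 38, 100]
R5 ← R5 − (69/5)·R1: [0, -446/5, -164]
R3 ← R3 + (3)·R2: [0, 0, 0]
R4 ← R4 + (5)·R2: [0, 0, 0]
R5 ← R5 − (223/19)·R2: [0, 0, 1344/19]
Swap R3 ↔ R5
3 nonzero rows, so rank(AC) = 3.

3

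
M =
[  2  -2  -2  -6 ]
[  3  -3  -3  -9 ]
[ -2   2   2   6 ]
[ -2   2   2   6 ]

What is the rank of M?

Row reduce to echelon form.
R2 ← R2 − (3/2)·R1: [0, 0, 0, 0]
R3 ← R3 + R1: [0, 0, 0, 0]
R4 ← R4 + R1: [0, 0, 0, 0]
Echelon form has 1 nonzero row, so rank(M) = 1.

1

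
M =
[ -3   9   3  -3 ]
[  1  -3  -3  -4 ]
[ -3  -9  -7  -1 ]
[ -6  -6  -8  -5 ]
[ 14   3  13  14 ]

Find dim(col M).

3

Row reduce to echelon form.
R2 ← R2 + (1/3)·R1: [0, 0, -2, -5]
R3 ← R3 − R1: [0, -18, -10, 2]
R4 ← R4 − (2)·R1: [0, -24, -14, 1]
R5 ← R5 + (14/3)·R1: [0, 45, 27, 0]
Swap R2 ↔ R3
R4 ← R4 − (4/3)·R2: [0, 0, -2/3, -5/3]
R5 ← R5 + (5/2)·R2: [0, 0, 2, 5]
R4 ← R4 − (1/3)·R3: [0, 0, 0, 0]
R5 ← R5 + R3: [0, 0, 0, 0]
Echelon form has 3 nonzero rows, so rank(M) = 3.
The column space has dimension equal to the rank: 3.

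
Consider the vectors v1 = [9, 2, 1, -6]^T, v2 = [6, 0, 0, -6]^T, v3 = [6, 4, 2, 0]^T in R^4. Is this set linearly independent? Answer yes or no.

Form the matrix with these vectors as rows and row reduce.
R2 ← R2 − (2/3)·R1: [0, -4/3, -2/3, -2]
R3 ← R3 − (2/3)·R1: [0, 8/3, 4/3, 4]
R3 ← R3 + (2)·R2: [0, 0, 0, 0]
2 nonzero rows, so the 3 vectors span a space of dimension 2.
Since 2 < 3, the vectors are linearly dependent.

no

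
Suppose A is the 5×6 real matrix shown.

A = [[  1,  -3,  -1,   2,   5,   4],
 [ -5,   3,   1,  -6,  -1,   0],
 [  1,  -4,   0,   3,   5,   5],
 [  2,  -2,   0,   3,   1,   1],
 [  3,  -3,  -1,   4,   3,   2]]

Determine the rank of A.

Row reduce to echelon form.
R2 ← R2 + (5)·R1: [0, -12, -4, 4, 24, 20]
R3 ← R3 − R1: [0, -1, 1, 1, 0, 1]
R4 ← R4 − (2)·R1: [0, 4, 2, -1, -9, -7]
R5 ← R5 − (3)·R1: [0, 6, 2, -2, -12, -10]
R3 ← R3 − (1/12)·R2: [0, 0, 4/3, 2/3, -2, -2/3]
R4 ← R4 + (1/3)·R2: [0, 0, 2/3, 1/3, -1, -1/3]
R5 ← R5 + (1/2)·R2: [0, 0, 0, 0, 0, 0]
R4 ← R4 − (1/2)·R3: [0, 0, 0, 0, 0, 0]
Echelon form has 3 nonzero rows, so rank(A) = 3.

3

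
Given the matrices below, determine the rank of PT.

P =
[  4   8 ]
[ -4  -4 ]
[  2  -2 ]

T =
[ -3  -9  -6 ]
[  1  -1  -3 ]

First compute PT:
[[ -4, -44, -48],
 [  8,  40,  36],
 [ -8, -16,  -6]]
Now row reduce the product.
R2 ← R2 + (2)·R1: [0, -48, -60]
R3 ← R3 − (2)·R1: [0, 72, 90]
R3 ← R3 + (3/2)·R2: [0, 0, 0]
2 nonzero rows, so rank(PT) = 2.

2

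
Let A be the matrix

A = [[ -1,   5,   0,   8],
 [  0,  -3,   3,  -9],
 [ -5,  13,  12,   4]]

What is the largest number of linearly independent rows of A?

Row reduce to echelon form.
R3 ← R3 − (5)·R1: [0, -12, 12, -36]
R3 ← R3 − (4)·R2: [0, 0, 0, 0]
Echelon form has 2 nonzero rows, so rank(A) = 2.
The rank gives the maximum number of linearly independent rows: 2.

2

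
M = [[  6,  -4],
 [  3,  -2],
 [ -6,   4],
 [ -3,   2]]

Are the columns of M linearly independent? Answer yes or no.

no

Row reduce M to echelon form.
R2 ← R2 − (1/2)·R1: [0, 0]
R3 ← R3 + R1: [0, 0]
R4 ← R4 + (1/2)·R1: [0, 0]
1 pivot among 2 columns.
Only 1 < 2 pivot columns, so the columns are linearly dependent.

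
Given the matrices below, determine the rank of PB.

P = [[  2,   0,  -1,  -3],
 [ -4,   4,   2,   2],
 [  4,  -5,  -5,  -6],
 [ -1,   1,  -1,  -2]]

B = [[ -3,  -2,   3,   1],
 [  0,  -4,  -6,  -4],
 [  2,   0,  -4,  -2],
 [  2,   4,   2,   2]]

2

First compute PB:
[[-14, -16,   4,  -2],
 [ 20,   0, -40, -20],
 [-34, -12,  50,  22],
 [ -3, -10,  -9,  -7]]
Now row reduce the product.
R2 ← R2 + (10/7)·R1: [0, -160/7, -240/7, -160/7]
R3 ← R3 − (17/7)·R1: [0, 188/7, 282/7, 188/7]
R4 ← R4 − (3/14)·R1: [0, -46/7, -69/7, -46/7]
R3 ← R3 + (47/40)·R2: [0, 0, 0, 0]
R4 ← R4 − (23/80)·R2: [0, 0, 0, 0]
2 nonzero rows, so rank(PB) = 2.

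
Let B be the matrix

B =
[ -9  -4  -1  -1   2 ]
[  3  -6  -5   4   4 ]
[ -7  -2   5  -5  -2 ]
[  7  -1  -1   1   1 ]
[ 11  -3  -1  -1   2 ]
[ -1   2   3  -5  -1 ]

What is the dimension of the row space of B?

5

Row reduce to echelon form.
R2 ← R2 + (1/3)·R1: [0, -22/3, -16/3, 11/3, 14/3]
R3 ← R3 − (7/9)·R1: [0, 10/9, 52/9, -38/9, -32/9]
R4 ← R4 + (7/9)·R1: [0, -37/9, -16/9, 2/9, 23/9]
R5 ← R5 + (11/9)·R1: [0, -71/9, -20/9, -20/9, 40/9]
R6 ← R6 − (1/9)·R1: [0, 22/9, 28/9, -44/9, -11/9]
R3 ← R3 + (5/33)·R2: [0, 0, 164/33, -11/3, -94/33]
R4 ← R4 − (37/66)·R2: [0, 0, 40/33, -11/6, -2/33]
R5 ← R5 − (71/66)·R2: [0, 0, 116/33, -37/6, -19/33]
R6 ← R6 + (1/3)·R2: [0, 0, 4/3, -11/3, 1/3]
R4 ← R4 − (10/41)·R3: [0, 0, 0, -77/82, 26/41]
R5 ← R5 − (29/41)·R3: [0, 0, 0, -293/82, 59/41]
R6 ← R6 − (11/41)·R3: [0, 0, 0, -110/41, 45/41]
R5 ← R5 − (293/77)·R4: [0, 0, 0, 0, -75/77]
R6 ← R6 − (20/7)·R4: [0, 0, 0, 0, -5/7]
R6 ← R6 − (11/15)·R5: [0, 0, 0, 0, 0]
Echelon form has 5 nonzero rows, so rank(B) = 5.
The row space has dimension equal to the rank: 5.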